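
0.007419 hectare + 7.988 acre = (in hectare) 3.24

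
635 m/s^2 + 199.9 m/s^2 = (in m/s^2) 834.9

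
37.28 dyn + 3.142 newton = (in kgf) 0.3204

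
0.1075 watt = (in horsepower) 0.0001442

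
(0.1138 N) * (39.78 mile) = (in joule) 7285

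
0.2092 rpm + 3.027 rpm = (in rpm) 3.236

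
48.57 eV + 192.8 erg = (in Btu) 1.827e-08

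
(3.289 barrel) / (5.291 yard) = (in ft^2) 1.163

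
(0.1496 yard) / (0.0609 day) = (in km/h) 9.359e-05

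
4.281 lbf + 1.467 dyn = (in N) 19.04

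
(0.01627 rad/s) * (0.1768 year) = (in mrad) 9.071e+07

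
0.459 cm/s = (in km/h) 0.01652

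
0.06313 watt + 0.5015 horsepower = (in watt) 374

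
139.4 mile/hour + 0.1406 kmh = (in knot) 121.2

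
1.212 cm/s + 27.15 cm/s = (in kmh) 1.021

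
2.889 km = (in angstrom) 2.889e+13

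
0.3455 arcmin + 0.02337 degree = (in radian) 0.0005084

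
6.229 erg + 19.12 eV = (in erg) 6.229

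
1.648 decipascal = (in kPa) 0.0001648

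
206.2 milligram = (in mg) 206.2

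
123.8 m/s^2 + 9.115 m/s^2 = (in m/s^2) 132.9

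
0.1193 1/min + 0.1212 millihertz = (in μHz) 2110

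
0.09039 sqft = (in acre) 2.075e-06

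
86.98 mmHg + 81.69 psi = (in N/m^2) 5.748e+05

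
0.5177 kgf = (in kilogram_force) 0.5177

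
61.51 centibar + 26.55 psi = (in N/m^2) 2.446e+05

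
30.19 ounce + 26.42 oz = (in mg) 1.605e+06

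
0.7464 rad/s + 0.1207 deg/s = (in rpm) 7.148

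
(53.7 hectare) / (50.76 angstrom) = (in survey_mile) 6.574e+10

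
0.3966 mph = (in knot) 0.3446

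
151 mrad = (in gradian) 9.613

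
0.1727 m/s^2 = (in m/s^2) 0.1727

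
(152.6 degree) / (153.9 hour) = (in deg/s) 0.0002754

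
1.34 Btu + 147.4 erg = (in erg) 1.414e+10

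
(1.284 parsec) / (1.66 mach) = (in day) 8.113e+08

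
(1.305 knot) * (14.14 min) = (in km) 0.5696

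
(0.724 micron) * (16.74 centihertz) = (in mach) 3.559e-10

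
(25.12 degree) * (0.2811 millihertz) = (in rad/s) 0.0001232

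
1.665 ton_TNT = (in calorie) 1.665e+09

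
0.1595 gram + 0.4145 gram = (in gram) 0.574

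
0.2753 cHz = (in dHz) 0.02753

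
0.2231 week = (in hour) 37.48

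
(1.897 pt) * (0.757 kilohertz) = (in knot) 0.9847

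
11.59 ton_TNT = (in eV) 3.027e+29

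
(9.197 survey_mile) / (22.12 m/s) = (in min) 11.15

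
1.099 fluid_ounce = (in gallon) 0.008586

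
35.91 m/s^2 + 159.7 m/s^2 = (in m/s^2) 195.6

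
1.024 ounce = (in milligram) 2.903e+04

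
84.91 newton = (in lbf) 19.09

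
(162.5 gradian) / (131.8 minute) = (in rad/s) 0.0003228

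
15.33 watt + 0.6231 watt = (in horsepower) 0.02139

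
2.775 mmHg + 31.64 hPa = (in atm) 0.03488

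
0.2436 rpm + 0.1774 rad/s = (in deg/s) 11.63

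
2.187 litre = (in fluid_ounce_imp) 76.97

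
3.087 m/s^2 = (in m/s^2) 3.087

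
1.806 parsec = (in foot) 1.828e+17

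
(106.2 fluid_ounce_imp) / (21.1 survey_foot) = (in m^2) 0.0004692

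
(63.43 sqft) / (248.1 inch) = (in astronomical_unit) 6.251e-12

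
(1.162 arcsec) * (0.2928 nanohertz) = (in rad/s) 1.649e-15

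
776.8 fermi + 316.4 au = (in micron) 4.733e+19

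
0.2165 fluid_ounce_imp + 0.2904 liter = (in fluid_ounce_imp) 10.44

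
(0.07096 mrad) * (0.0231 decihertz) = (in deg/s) 9.392e-06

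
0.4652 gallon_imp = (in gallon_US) 0.5587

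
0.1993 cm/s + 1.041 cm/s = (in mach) 3.643e-05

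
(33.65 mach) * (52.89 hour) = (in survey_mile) 1.356e+06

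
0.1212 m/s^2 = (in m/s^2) 0.1212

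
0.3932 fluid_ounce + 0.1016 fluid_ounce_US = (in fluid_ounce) 0.4948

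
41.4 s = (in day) 0.0004792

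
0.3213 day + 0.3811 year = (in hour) 3346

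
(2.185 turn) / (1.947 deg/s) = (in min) 6.733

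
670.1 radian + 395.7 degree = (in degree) 3.879e+04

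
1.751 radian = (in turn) 0.2787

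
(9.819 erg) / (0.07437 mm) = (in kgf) 0.001346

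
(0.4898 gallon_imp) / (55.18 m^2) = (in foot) 0.0001324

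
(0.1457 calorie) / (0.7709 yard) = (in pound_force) 0.1944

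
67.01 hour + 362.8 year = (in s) 1.144e+10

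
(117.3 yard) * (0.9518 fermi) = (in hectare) 1.021e-17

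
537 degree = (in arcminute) 3.222e+04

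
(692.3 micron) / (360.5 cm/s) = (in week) 3.175e-10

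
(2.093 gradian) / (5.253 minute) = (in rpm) 0.0009961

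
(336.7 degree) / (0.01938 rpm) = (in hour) 0.8043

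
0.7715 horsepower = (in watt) 575.3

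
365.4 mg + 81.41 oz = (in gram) 2308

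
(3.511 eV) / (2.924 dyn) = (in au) 1.286e-25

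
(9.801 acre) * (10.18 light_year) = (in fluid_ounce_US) 1.292e+26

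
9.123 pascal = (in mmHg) 0.06843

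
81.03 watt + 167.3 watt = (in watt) 248.3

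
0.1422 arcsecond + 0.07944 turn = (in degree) 28.6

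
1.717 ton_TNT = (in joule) 7.184e+09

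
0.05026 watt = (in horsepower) 6.74e-05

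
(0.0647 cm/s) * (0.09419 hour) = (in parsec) 7.11e-18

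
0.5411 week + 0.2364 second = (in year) 0.01038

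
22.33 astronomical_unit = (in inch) 1.315e+14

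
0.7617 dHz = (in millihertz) 76.17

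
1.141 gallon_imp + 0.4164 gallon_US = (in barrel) 0.04254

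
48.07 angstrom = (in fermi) 4.807e+06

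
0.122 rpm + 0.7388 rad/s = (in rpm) 7.177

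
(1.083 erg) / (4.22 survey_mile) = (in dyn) 1.595e-06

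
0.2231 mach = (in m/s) 75.97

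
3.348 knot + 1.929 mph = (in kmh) 9.305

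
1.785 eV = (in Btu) 2.711e-22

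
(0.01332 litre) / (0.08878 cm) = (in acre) 3.707e-06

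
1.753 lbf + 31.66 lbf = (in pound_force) 33.41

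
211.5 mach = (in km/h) 2.593e+05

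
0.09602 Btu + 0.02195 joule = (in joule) 101.3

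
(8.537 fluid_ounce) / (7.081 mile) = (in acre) 5.475e-12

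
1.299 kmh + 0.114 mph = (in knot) 0.8005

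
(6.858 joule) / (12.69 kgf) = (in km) 5.511e-05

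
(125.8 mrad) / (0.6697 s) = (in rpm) 1.794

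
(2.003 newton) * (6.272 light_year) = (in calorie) 2.841e+16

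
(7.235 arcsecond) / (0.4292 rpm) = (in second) 0.0007804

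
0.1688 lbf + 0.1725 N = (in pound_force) 0.2076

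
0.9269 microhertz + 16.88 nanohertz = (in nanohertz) 943.8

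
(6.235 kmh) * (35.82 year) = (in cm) 1.956e+11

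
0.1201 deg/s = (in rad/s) 0.002096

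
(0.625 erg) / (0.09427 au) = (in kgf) 4.519e-19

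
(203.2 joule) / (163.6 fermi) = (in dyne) 1.242e+20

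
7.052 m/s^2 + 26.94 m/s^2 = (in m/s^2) 33.99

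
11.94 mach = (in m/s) 4066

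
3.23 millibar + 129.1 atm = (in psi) 1897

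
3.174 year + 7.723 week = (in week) 173.2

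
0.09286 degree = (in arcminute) 5.572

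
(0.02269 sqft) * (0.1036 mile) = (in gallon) 92.85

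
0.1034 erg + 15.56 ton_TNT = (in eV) 4.063e+29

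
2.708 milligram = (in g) 0.002708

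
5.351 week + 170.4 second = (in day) 37.46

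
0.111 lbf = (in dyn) 4.938e+04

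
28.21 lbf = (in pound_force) 28.21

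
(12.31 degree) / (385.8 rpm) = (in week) 8.793e-09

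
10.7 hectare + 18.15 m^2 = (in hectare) 10.7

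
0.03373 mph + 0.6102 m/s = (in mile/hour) 1.399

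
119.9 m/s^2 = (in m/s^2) 119.9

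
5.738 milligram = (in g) 0.005738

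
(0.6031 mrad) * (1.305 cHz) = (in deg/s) 0.0004509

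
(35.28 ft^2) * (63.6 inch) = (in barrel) 33.3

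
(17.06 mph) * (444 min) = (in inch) 7.999e+06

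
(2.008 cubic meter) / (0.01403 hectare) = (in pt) 40.57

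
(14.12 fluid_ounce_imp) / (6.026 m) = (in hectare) 6.658e-09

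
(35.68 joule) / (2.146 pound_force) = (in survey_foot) 12.26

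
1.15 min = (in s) 69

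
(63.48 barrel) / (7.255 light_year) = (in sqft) 1.583e-15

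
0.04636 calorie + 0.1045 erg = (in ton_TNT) 4.636e-11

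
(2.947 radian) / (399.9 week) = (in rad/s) 1.218e-08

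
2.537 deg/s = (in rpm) 0.4228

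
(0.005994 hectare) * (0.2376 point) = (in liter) 5.024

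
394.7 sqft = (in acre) 0.009061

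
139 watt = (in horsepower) 0.1864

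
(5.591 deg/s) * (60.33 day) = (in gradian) 3.238e+07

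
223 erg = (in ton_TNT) 5.33e-15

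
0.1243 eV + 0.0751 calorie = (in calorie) 0.0751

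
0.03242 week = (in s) 1.961e+04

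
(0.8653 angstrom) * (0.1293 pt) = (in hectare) 3.947e-19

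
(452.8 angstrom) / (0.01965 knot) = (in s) 4.479e-06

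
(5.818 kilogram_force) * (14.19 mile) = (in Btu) 1235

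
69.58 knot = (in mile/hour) 80.07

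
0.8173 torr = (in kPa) 0.109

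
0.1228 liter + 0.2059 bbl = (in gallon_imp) 7.228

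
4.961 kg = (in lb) 10.94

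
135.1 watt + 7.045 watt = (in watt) 142.1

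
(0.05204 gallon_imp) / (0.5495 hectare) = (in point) 0.000122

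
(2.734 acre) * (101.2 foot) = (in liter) 3.413e+08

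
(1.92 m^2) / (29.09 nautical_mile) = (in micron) 35.64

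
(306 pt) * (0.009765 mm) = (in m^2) 1.054e-06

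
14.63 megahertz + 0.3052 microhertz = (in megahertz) 14.63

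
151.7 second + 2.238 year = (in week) 116.7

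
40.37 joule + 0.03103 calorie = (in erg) 4.05e+08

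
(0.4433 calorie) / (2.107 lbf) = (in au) 1.323e-12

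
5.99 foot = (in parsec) 5.917e-17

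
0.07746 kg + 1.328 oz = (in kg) 0.1151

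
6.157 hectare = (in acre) 15.21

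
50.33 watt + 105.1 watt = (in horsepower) 0.2084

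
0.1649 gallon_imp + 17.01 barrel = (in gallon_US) 714.6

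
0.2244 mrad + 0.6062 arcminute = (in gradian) 0.02551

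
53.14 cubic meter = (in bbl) 334.2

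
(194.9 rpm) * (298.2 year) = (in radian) 1.919e+11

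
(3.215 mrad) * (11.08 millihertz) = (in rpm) 0.0003402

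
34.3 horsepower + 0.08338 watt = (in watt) 2.558e+04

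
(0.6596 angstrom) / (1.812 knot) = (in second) 7.076e-11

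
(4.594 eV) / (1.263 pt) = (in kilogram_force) 1.685e-16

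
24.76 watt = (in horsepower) 0.0332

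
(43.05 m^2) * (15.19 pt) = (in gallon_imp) 50.75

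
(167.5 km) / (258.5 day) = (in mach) 2.203e-05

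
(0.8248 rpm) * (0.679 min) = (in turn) 0.56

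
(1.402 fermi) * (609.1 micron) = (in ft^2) 9.192e-18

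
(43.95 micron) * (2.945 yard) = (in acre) 2.925e-08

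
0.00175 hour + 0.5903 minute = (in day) 0.0004828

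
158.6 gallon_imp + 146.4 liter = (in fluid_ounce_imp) 3.053e+04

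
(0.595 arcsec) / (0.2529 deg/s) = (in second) 0.0006535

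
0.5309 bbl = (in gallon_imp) 18.57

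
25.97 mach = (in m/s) 8843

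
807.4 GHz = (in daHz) 8.074e+10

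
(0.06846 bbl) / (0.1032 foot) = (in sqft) 3.725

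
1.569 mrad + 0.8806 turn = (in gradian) 352.3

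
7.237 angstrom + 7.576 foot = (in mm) 2309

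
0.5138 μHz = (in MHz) 5.138e-13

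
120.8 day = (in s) 1.044e+07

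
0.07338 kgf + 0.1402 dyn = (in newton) 0.7196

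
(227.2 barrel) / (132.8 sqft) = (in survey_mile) 0.001819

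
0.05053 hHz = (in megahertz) 5.053e-06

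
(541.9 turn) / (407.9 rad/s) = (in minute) 0.1391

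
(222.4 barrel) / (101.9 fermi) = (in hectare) 3.47e+10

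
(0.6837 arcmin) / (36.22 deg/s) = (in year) 9.976e-12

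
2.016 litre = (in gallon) 0.5326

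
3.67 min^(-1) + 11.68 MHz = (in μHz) 1.168e+13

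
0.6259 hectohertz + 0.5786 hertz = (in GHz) 6.317e-08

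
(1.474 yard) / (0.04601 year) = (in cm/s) 9.289e-05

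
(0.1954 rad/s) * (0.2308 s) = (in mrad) 45.1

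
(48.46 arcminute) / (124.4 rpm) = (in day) 1.252e-08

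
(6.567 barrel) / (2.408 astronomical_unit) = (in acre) 7.162e-16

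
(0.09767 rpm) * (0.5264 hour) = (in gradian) 1234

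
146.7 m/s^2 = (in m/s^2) 146.7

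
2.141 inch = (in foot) 0.1784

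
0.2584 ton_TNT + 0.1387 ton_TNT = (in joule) 1.661e+09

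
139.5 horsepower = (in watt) 1.04e+05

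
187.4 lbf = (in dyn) 8.336e+07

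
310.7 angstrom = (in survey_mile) 1.931e-11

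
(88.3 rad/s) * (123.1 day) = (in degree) 5.381e+10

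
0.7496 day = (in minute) 1079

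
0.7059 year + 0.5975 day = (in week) 36.89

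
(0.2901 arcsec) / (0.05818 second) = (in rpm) 0.0002308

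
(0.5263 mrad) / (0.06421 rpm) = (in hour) 2.174e-05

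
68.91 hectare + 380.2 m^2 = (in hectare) 68.95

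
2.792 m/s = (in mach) 0.0082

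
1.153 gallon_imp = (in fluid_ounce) 177.2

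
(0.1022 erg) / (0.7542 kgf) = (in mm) 1.382e-06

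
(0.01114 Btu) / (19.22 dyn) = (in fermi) 6.115e+19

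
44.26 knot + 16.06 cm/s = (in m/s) 22.93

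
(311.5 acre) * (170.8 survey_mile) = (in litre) 3.465e+14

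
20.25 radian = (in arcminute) 6.961e+04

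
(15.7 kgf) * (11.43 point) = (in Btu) 0.0005884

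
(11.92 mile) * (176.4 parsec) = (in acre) 2.58e+19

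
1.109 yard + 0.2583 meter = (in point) 3607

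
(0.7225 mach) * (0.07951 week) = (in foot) 3.881e+07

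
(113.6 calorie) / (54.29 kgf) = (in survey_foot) 2.929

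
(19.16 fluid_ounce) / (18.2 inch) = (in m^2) 0.001226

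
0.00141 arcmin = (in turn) 6.528e-08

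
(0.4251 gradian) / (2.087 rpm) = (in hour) 8.487e-06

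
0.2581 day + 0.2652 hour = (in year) 0.0007374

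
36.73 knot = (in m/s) 18.9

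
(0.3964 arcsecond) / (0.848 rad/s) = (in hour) 6.295e-10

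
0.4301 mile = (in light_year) 7.316e-14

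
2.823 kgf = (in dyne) 2.768e+06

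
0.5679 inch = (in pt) 40.89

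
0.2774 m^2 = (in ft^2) 2.986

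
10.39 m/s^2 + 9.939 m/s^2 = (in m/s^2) 20.33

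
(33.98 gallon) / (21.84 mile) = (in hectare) 3.66e-10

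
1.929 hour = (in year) 0.0002202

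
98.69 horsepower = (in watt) 7.359e+04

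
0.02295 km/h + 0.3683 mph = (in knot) 0.3324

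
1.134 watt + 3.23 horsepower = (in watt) 2410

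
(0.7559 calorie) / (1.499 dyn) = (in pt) 5.981e+08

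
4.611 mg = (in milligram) 4.611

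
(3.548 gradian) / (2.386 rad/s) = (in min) 0.0003893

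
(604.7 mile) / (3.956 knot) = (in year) 0.01516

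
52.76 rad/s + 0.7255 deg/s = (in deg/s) 3024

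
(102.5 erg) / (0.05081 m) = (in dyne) 20.17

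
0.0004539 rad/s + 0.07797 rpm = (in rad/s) 0.008619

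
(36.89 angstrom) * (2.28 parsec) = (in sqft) 2.794e+09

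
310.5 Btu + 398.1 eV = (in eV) 2.045e+24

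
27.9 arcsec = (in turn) 2.153e-05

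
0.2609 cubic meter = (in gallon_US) 68.92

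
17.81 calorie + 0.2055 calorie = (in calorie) 18.02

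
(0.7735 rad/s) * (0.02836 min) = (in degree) 75.41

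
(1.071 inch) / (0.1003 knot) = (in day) 6.102e-06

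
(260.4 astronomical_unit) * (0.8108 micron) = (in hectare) 3158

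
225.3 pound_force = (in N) 1002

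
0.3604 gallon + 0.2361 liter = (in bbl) 0.01007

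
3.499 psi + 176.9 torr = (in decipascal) 4.771e+05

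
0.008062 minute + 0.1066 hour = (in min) 6.404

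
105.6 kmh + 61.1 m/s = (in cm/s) 9043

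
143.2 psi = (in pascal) 9.873e+05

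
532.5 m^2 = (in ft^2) 5732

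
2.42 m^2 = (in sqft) 26.05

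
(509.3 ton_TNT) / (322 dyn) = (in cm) 6.618e+16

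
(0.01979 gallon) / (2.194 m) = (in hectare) 3.414e-09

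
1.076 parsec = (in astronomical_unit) 2.219e+05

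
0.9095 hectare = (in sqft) 9.79e+04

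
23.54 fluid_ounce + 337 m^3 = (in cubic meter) 337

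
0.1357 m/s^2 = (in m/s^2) 0.1357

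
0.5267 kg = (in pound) 1.161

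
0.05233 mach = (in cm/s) 1782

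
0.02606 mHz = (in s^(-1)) 2.606e-05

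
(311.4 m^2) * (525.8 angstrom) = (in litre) 0.01637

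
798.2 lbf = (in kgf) 362.1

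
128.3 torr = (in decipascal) 1.711e+05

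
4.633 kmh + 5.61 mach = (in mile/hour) 4276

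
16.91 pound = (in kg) 7.67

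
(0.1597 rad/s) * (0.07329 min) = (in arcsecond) 1.449e+05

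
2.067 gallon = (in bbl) 0.04921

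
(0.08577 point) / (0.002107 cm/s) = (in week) 2.374e-06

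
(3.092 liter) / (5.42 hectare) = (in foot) 1.872e-07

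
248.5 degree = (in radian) 4.337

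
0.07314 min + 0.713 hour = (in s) 2571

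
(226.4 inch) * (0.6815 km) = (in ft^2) 4.218e+04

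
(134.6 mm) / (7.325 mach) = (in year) 1.711e-12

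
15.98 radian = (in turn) 2.543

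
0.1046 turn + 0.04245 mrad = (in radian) 0.6573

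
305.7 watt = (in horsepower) 0.41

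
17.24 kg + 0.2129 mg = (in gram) 1.724e+04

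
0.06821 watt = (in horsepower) 9.147e-05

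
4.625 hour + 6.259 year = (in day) 2285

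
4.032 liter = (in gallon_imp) 0.8869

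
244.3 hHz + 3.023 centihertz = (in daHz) 2443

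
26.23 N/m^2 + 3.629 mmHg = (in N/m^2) 510.1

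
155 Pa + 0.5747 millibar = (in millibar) 2.125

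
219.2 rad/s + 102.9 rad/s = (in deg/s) 1.845e+04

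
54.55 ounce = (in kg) 1.546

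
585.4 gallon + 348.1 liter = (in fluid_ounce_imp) 9.024e+04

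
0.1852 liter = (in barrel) 0.001165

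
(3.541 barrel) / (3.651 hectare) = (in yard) 1.686e-05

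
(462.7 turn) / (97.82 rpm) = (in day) 0.003285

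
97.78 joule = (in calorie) 23.37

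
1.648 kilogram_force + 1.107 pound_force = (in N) 21.09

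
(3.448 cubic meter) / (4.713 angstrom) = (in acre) 1.808e+06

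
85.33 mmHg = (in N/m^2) 1.138e+04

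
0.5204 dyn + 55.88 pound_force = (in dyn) 2.486e+07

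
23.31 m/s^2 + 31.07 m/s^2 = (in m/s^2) 54.38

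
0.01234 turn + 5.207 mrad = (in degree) 4.741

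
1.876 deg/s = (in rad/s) 0.03274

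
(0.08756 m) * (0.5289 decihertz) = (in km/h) 0.01667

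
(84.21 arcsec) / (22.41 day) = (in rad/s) 2.109e-10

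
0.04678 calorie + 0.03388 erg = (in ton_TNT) 4.678e-11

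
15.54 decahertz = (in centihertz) 1.554e+04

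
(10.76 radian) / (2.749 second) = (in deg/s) 224.3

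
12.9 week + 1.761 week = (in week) 14.66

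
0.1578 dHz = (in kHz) 1.578e-05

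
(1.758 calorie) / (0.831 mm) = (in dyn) 8.851e+08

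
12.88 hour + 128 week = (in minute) 1.291e+06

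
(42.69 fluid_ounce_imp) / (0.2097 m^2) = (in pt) 16.4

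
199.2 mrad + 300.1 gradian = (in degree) 281.5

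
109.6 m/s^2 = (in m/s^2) 109.6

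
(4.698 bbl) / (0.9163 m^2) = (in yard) 0.8915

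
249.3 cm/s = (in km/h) 8.975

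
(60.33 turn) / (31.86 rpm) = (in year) 3.603e-06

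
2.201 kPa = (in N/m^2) 2201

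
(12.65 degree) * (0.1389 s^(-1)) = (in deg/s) 1.757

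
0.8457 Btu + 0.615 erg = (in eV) 5.569e+21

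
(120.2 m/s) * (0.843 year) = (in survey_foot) 1.048e+10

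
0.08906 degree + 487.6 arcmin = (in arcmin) 492.9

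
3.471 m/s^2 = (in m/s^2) 3.471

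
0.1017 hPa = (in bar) 0.0001017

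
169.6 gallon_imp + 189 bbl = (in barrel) 193.8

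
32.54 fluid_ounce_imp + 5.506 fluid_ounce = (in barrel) 0.006839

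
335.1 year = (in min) 1.761e+08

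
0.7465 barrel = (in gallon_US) 31.35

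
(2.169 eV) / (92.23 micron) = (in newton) 3.768e-15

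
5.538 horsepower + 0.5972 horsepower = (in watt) 4575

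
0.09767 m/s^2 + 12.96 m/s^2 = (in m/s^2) 13.06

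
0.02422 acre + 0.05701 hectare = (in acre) 0.1651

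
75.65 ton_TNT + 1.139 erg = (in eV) 1.976e+30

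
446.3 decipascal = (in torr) 0.3348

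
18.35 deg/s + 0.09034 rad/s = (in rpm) 3.921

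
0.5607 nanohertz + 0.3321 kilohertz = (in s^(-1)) 332.1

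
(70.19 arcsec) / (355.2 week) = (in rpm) 1.513e-11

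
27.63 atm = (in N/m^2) 2.8e+06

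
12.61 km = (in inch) 4.965e+05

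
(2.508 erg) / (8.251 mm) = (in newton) 3.04e-05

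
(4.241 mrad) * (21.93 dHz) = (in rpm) 0.08881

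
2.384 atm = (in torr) 1812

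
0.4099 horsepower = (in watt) 305.7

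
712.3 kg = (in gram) 7.123e+05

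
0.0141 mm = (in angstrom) 1.41e+05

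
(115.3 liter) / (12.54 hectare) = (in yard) 1.006e-06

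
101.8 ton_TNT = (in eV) 2.658e+30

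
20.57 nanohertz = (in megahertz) 2.057e-14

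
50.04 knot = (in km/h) 92.67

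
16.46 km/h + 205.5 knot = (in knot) 214.4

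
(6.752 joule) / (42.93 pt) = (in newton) 445.8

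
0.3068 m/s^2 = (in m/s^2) 0.3068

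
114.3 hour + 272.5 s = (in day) 4.766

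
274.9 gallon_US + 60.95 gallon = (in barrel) 7.996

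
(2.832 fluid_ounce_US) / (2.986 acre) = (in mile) 4.307e-12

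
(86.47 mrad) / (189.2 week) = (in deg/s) 4.33e-08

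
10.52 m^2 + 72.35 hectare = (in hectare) 72.35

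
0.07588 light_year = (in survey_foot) 2.355e+15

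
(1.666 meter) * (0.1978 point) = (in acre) 2.873e-08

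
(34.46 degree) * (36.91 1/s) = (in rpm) 212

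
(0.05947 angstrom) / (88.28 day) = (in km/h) 2.807e-18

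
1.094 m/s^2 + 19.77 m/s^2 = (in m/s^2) 20.86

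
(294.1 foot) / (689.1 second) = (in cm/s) 13.01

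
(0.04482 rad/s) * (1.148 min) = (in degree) 176.9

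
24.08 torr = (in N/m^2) 3210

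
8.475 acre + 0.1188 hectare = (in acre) 8.769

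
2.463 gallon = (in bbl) 0.05864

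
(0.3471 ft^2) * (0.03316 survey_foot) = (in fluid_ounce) 11.02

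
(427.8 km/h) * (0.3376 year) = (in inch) 4.981e+10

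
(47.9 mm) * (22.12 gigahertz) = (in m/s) 1.06e+09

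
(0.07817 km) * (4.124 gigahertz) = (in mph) 7.211e+11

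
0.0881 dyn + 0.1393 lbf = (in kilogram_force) 0.06319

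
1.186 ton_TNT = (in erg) 4.962e+16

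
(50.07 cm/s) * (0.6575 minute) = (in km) 0.01975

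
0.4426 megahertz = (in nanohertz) 4.426e+14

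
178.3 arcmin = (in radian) 0.05187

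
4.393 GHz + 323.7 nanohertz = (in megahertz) 4393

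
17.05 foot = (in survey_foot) 17.05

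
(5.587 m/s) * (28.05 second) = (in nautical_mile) 0.08462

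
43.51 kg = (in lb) 95.92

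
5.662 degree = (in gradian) 6.291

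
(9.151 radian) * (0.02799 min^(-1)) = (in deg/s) 0.2446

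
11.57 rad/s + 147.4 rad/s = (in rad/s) 159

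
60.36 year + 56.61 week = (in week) 3204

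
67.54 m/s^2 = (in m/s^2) 67.54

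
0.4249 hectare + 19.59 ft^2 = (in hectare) 0.4251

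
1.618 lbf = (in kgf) 0.7339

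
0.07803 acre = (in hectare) 0.03158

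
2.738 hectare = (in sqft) 2.947e+05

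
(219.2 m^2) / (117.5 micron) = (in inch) 7.345e+07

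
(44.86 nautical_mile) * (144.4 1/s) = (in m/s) 1.2e+07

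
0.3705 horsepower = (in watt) 276.3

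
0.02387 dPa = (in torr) 1.79e-05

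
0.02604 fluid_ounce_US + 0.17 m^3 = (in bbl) 1.069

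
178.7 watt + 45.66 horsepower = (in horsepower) 45.9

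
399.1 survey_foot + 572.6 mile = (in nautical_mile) 497.6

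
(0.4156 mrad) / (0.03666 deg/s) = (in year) 2.06e-08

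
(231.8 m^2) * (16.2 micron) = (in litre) 3.755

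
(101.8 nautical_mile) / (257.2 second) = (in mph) 1640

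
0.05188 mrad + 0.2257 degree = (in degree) 0.2287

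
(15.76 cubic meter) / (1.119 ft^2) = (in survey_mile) 0.0942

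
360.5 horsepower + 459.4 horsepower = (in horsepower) 819.9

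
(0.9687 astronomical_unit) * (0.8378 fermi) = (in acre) 3e-08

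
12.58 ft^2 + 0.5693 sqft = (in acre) 0.0003019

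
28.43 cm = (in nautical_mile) 0.0001535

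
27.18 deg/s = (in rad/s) 0.4744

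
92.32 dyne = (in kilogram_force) 9.414e-05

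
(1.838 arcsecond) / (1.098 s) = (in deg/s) 0.000465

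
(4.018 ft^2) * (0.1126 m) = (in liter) 42.03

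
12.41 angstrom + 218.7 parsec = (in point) 1.913e+22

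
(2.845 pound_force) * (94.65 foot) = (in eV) 2.279e+21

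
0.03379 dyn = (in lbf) 7.596e-08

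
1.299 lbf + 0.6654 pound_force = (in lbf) 1.964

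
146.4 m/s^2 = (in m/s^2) 146.4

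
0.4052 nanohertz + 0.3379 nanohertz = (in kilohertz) 7.431e-13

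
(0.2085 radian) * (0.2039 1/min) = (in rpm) 0.006766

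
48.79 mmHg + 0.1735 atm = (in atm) 0.2377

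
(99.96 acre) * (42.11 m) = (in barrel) 1.071e+08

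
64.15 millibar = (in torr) 48.12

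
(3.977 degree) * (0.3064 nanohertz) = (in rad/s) 2.127e-11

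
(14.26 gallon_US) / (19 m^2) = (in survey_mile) 1.765e-06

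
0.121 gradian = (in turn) 0.0003025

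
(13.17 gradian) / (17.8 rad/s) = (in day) 1.345e-07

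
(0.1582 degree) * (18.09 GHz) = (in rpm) 4.77e+08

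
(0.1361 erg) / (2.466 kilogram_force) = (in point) 1.595e-06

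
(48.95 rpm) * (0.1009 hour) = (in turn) 296.3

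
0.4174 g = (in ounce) 0.01472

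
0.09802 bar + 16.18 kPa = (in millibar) 259.8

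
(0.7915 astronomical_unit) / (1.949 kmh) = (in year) 6935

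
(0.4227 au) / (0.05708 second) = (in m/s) 1.108e+12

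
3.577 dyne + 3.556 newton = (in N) 3.556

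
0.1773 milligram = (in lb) 3.909e-07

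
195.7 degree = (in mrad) 3416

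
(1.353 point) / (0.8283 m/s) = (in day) 6.67e-09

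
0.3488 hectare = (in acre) 0.8619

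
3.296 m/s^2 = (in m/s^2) 3.296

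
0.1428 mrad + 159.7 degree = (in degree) 159.7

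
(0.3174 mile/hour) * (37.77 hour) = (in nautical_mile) 10.42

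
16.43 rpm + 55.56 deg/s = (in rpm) 25.69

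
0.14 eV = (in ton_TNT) 5.361e-30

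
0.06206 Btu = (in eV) 4.087e+20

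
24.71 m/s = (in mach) 0.07257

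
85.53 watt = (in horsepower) 0.1147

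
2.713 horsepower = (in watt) 2023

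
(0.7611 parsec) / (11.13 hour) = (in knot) 1.139e+12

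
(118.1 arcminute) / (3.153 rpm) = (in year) 3.299e-09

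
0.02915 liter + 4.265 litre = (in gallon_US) 1.134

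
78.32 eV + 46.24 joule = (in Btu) 0.04383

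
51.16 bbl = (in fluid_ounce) 2.75e+05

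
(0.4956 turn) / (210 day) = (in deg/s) 9.833e-06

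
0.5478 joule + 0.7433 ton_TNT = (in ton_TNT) 0.7433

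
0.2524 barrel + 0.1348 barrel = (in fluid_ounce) 2082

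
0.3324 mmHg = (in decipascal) 443.2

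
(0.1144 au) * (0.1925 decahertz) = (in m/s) 3.294e+10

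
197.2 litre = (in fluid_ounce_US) 6668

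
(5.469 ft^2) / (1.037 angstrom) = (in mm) 4.9e+12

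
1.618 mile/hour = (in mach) 0.002124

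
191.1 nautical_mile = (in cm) 3.539e+07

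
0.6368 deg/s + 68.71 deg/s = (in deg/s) 69.35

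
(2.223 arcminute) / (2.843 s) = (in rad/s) 0.0002275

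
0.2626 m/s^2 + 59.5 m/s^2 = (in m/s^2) 59.76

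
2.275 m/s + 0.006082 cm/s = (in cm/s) 227.5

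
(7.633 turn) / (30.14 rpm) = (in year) 4.818e-07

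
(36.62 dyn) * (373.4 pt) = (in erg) 482.4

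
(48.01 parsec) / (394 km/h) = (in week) 2.238e+10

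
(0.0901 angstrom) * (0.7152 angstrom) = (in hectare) 6.444e-26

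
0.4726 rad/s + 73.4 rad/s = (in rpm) 705.4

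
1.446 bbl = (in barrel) 1.446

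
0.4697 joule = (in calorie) 0.1123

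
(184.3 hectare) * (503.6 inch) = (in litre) 2.357e+10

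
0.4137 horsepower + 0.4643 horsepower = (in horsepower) 0.878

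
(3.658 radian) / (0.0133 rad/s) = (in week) 0.0004548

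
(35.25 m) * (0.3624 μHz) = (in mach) 3.752e-08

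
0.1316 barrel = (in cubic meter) 0.02092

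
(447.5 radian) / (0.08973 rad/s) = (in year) 0.0001581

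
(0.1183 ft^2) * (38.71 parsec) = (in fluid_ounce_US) 4.439e+20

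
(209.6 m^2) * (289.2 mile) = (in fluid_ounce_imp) 3.433e+12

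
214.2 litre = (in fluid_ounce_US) 7243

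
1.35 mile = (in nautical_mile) 1.173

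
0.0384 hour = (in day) 0.0016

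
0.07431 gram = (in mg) 74.31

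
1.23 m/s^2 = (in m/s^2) 1.23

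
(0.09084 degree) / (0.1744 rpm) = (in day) 1.005e-06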